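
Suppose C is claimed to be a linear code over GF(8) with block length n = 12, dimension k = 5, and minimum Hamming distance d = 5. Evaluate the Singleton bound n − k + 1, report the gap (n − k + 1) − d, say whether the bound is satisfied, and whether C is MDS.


Singleton RHS = n − k + 1 = 8, slack = 3, bound satisfied, not MDS.

Singleton bound: d ≤ n − k + 1.
Here n = 12, k = 5, so n − k + 1 = 8.
Given d = 5, check d ≤ 8: YES.
Slack = (n − k + 1) − d = 3.
The code is NOT MDS (slack = 3 > 0).
Description: the claimed parameters are [12, 5, 5]_8; such a code would be non-MDS.


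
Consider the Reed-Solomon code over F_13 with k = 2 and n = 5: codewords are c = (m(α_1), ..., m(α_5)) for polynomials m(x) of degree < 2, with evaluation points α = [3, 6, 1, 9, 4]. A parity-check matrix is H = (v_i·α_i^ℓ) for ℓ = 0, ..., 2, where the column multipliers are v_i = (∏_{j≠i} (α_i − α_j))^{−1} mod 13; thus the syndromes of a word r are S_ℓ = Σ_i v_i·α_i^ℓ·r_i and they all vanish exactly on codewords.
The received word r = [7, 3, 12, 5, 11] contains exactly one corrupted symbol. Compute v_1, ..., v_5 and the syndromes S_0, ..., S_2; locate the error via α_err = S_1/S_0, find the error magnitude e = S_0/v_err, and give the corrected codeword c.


S = (10, 8, 9), error at position 2, error magnitude e = 10, c = [7, 6, 12, 5, 11].

Step 1: column multipliers v_i = (∏_{j≠i}(α_i − α_j))^{−1} mod 13.
  i = 1 (α = 3): (3−6)(3−1)(3−9)(3−4) = (−3)·2·(−6)·(−1) = −36 ≡ 3, so v_1 = 3^{−1} = 9 (mod 13).
  i = 2 (α = 6): (6−3)(6−1)(6−9)(6−4) = 3·5·(−3)·2 = −90 ≡ 1, so v_2 = 1^{−1} = 1 (mod 13).
  i = 3 (α = 1): (1−3)(1−6)(1−9)(1−4) = (−2)·(−5)·(−8)·(−3) = 240 ≡ 6, so v_3 = 6^{−1} = 11 (mod 13).
  i = 4 (α = 9): (9−3)(9−6)(9−1)(9−4) = 6·3·8·5 = 720 ≡ 5, so v_4 = 5^{−1} = 8 (mod 13).
  i = 5 (α = 4): (4−3)(4−6)(4−1)(4−9) = 1·(−2)·3·(−5) = 30 ≡ 4, so v_5 = 4^{−1} = 10 (mod 13).
  v = [9, 1, 11, 8, 10].
Step 2: syndromes of r = [7, 3, 12, 5, 11] (all sums mod 13).
  S_0 = Σ v_i r_i = 9·7 + 1·3 + 11·12 + 8·5 + 10·11 = 348 ≡ 10.
  S_1 = Σ v_i α_i r_i = 9·3·7 + 1·6·3 + 11·1·12 + 8·9·5 + 10·4·11 = 1139 ≡ 8.
  α_i^2 mod 13 = [9, 10, 1, 3, 3].
  S_2 = Σ v_i α_i^2 r_i = 9·9·7 + 1·10·3 + 11·1·12 + 8·3·5 + 10·3·11 = 1179 ≡ 9.
  S = (10, 8, 9) ≠ 0, so r is not a codeword (an error is present).
Step 3: locate the error. For a single error e at position i, S_ℓ = v_i·e·α_i^ℓ, so α_err = S_1/S_0.
  S_0^{−1} = 10^{−1} = 4 (mod 13), so α_err = 8·4 = 32 ≡ 6 = α_2. Error position i = 2.
  Consistency check: S_2/S_1 = 9·5 = 45 ≡ 6 = α_err ✓ (single-error assumption holds).
Step 4: error magnitude e = S_0/v_2 = S_0·∏_{j≠2}(α_2 − α_j) = 10·1 = 10 ≡ 10 (mod 13).
Step 5: correct position 2: c_2 = r_2 − e = 3 − 10 ≡ 6 (mod 13). Hence c = [7, 6, 12, 5, 11].
  Check: interpolating c through the α_i gives m(x) = 8 + 4·x (degree < 2) with m(α_i) = c_i for every i, so c is indeed a codeword.


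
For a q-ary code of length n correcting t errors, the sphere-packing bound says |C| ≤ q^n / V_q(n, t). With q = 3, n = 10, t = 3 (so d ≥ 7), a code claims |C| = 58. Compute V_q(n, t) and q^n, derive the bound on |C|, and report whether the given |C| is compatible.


V_q(n, t) = 1161, q^n = 59049, Hamming bound = 50, |C| = 58 > bound (violated).

Step 1: Compute V_q(n, t) = Σ_{j=0}^3 C(n, j) (q−1)^j.
  j = 0: C(10,0)·(2)^0 = 1·1 = 1.
  j = 1: C(10,1)·(2)^1 = 10·2 = 20.
  j = 2: C(10,2)·(2)^2 = 45·4 = 180.
  j = 3: C(10,3)·(2)^3 = 120·8 = 960.
  V_q(n, t) = 1 + 20 + 180 + 960 = 1161.
Step 2: q^n = 3^10 = 59049.
Step 3: Hamming bound ⌊q^n / V_q(n,t)⌋ = ⌊59049/1161⌋ = 50.
Step 4: Compare |C| = 58 to 50: violated.
The claimed |C| lies above the Hamming bound, so no 3-ary code of length 10 with d ≥ 7 can have 58 codewords.


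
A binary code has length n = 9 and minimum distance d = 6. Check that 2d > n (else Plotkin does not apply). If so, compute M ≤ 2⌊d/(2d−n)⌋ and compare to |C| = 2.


Plotkin bound M ≤ 4; given |C| = 2 ≤ bound (satisfied).

Check applicability: 2d = 12, n = 9.
2d − n = 3 > 0, so Plotkin applies.
Compute d/(2d−n) = 6/3 ≈ 2.0000.
⌊d/(2d−n)⌋ = 2.
Plotkin bound: M ≤ 2·2 = 4.
Given |C| = 2, check: satisfied.
This |C| is below the Plotkin bound.


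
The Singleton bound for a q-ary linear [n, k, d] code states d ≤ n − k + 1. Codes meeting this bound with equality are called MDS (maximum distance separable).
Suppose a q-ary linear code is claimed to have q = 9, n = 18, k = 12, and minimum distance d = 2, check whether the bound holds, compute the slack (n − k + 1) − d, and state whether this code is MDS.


Singleton RHS = n − k + 1 = 7, slack = 5, bound satisfied, not MDS.

Singleton bound: d ≤ n − k + 1.
Here n = 18, k = 12, so n − k + 1 = 7.
Given d = 2, check d ≤ 7: YES.
Slack = (n − k + 1) − d = 5.
The code is NOT MDS (slack = 5 > 0).
Description: the claimed parameters are [18, 12, 2]_9; such a code would be non-MDS.


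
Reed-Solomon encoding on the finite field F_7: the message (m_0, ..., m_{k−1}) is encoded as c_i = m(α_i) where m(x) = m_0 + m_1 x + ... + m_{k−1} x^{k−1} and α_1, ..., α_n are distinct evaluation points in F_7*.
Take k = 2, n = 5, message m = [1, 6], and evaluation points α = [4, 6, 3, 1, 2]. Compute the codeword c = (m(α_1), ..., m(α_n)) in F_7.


c = [4, 2, 5, 0, 6]

Message polynomial: m(x) = 1 + 6·x (mod 7).
For each evaluation point α_i, compute m(α_i) mod 7:
  α_1 = 4: Horner steps 6 → 4, so m(4) = 4.
  α_2 = 6: Horner steps 6 → 2, so m(6) = 2.
  α_3 = 3: Horner steps 6 → 5, so m(3) = 5.
  α_4 = 1: Horner steps 6 → 0, so m(1) = 0.
  α_5 = 2: Horner steps 6 → 6, so m(2) = 6.
Codeword c = [4, 2, 5, 0, 6] ∈ F_7^5.


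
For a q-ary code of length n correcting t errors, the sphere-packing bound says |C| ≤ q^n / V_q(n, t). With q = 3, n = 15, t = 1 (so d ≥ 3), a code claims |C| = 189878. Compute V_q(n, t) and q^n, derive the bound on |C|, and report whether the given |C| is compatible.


V_q(n, t) = 31, q^n = 14348907, Hamming bound = 462867, |C| = 189878 ≤ bound (satisfied).

Step 1: Compute V_q(n, t) = Σ_{j=0}^1 C(n, j) (q−1)^j.
  j = 0: C(15,0)·(2)^0 = 1·1 = 1.
  j = 1: C(15,1)·(2)^1 = 15·2 = 30.
  V_q(n, t) = 1 + 30 = 31.
Step 2: q^n = 3^15 = 14348907.
Step 3: Hamming bound ⌊q^n / V_q(n,t)⌋ = ⌊14348907/31⌋ = 462867.
Step 4: Compare |C| = 189878 to 462867: satisfied.
The claimed |C| lies below the Hamming bound.


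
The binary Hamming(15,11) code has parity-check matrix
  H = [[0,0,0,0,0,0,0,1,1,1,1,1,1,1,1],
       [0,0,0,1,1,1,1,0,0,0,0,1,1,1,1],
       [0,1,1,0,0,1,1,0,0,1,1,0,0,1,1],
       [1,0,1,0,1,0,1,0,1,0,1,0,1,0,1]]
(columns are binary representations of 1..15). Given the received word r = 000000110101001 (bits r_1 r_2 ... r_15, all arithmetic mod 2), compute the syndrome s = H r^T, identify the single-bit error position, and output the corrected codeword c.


s = (0, 1, 1, 0)^T, error position = 6, corrected codeword c = 000001110101001

Compute s = H r^T mod 2 one row at a time:
  s_1 = 1 + 0 + 1 + 0 + 1 + 0 + 0 + 1 = 4 ≡ 0 (mod 2).
  s_2 = 0 + 0 + 0 + 1 + 1 + 0 + 0 + 1 = 3 ≡ 1 (mod 2).
  s_3 = 0 + 0 + 0 + 1 + 1 + 0 + 0 + 1 = 3 ≡ 1 (mod 2).
  s_4 = 0 + 0 + 0 + 1 + 0 + 0 + 0 + 1 = 2 ≡ 0 (mod 2).
s = (0, 1, 1, 0)^T — this equals column 6 of H (binary 0110), so error is at position 6.
Correct: flip bit 6 of r = 000000110101001 to get c = 000001110101001.


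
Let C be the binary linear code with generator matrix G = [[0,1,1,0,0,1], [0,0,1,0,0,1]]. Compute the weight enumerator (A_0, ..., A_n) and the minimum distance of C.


Weight distribution: A_0 = 1, A_1 = 1, A_2 = 1, A_3 = 1. Minimum distance d = 1.

Enumerate all 2^2 = 4 messages m ∈ F_2^2.
For each, compute codeword c = mG in F_2^6, then tally its weight.
  m = 00 → c = 000000, weight = 0.
  m = 10 → c = 011001, weight = 3.
  m = 01 → c = 001001, weight = 2.
  m = 11 → c = 010000, weight = 1.
Tally weights:
  weight 0: 1 codewords.
  weight 1: 1 codewords.
  weight 2: 1 codewords.
  weight 3: 1 codewords.
Minimum distance d = smallest w > 0 with A_w > 0 = 1.
Sanity: Σ A_w = 4 = 2^2 = 4 ✓.


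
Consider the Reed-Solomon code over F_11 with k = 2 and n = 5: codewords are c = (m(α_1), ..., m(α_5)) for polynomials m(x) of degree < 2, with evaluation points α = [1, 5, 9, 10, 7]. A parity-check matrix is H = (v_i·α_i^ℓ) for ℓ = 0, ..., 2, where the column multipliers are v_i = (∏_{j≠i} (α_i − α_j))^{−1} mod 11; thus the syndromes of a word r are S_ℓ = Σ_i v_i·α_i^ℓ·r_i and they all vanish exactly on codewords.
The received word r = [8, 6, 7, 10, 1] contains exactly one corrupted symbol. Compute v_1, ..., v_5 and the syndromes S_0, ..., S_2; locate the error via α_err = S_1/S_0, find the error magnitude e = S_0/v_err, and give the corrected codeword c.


S = (3, 3, 3), error at position 1, error magnitude e = 3, c = [5, 6, 7, 10, 1].

Step 1: column multipliers v_i = (∏_{j≠i}(α_i − α_j))^{−1} mod 11.
  i = 1 (α = 1): (1−5)(1−9)(1−10)(1−7) = (−4)·(−8)·(−9)·(−6) = 1728 ≡ 1, so v_1 = 1^{−1} = 1 (mod 11).
  i = 2 (α = 5): (5−1)(5−9)(5−10)(5−7) = 4·(−4)·(−5)·(−2) = −160 ≡ 5, so v_2 = 5^{−1} = 9 (mod 11).
  i = 3 (α = 9): (9−1)(9−5)(9−10)(9−7) = 8·4·(−1)·2 = −64 ≡ 2, so v_3 = 2^{−1} = 6 (mod 11).
  i = 4 (α = 10): (10−1)(10−5)(10−9)(10−7) = 9·5·1·3 = 135 ≡ 3, so v_4 = 3^{−1} = 4 (mod 11).
  i = 5 (α = 7): (7−1)(7−5)(7−9)(7−10) = 6·2·(−2)·(−3) = 72 ≡ 6, so v_5 = 6^{−1} = 2 (mod 11).
  v = [1, 9, 6, 4, 2].
Step 2: syndromes of r = [8, 6, 7, 10, 1] (all sums mod 11).
  S_0 = Σ v_i r_i = 1·8 + 9·6 + 6·7 + 4·10 + 2·1 = 146 ≡ 3.
  S_1 = Σ v_i α_i r_i = 1·1·8 + 9·5·6 + 6·9·7 + 4·10·10 + 2·7·1 = 1070 ≡ 3.
  α_i^2 mod 11 = [1, 3, 4, 1, 5].
  S_2 = Σ v_i α_i^2 r_i = 1·1·8 + 9·3·6 + 6·4·7 + 4·1·10 + 2·5·1 = 388 ≡ 3.
  S = (3, 3, 3) ≠ 0, so r is not a codeword (an error is present).
Step 3: locate the error. For a single error e at position i, S_ℓ = v_i·e·α_i^ℓ, so α_err = S_1/S_0.
  S_0^{−1} = 3^{−1} = 4 (mod 11), so α_err = 3·4 = 12 ≡ 1 = α_1. Error position i = 1.
  Consistency check: S_2/S_1 = 3·4 = 12 ≡ 1 = α_err ✓ (single-error assumption holds).
Step 4: error magnitude e = S_0/v_1 = S_0·∏_{j≠1}(α_1 − α_j) = 3·1 = 3 ≡ 3 (mod 11).
Step 5: correct position 1: c_1 = r_1 − e = 8 − 3 ≡ 5 (mod 11). Hence c = [5, 6, 7, 10, 1].
  Check: interpolating c through the α_i gives m(x) = 2 + 3·x (degree < 2) with m(α_i) = c_i for every i, so c is indeed a codeword.


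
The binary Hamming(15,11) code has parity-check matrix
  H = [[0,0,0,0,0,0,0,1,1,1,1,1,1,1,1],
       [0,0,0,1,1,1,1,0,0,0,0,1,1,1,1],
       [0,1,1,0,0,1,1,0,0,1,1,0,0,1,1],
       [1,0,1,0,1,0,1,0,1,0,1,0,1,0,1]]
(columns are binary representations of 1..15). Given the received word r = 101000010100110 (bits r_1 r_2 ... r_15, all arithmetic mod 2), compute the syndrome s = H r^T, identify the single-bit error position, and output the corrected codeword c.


s = (0, 0, 1, 1)^T, error position = 3, corrected codeword c = 100000010100110

Compute s = H r^T mod 2 one row at a time:
  s_1 = 1 + 0 + 1 + 0 + 0 + 1 + 1 + 0 = 4 ≡ 0 (mod 2).
  s_2 = 0 + 0 + 0 + 0 + 0 + 1 + 1 + 0 = 2 ≡ 0 (mod 2).
  s_3 = 0 + 1 + 0 + 0 + 1 + 0 + 1 + 0 = 3 ≡ 1 (mod 2).
  s_4 = 1 + 1 + 0 + 0 + 0 + 0 + 1 + 0 = 3 ≡ 1 (mod 2).
s = (0, 0, 1, 1)^T — this equals column 3 of H (binary 0011), so error is at position 3.
Correct: flip bit 3 of r = 101000010100110 to get c = 100000010100110.


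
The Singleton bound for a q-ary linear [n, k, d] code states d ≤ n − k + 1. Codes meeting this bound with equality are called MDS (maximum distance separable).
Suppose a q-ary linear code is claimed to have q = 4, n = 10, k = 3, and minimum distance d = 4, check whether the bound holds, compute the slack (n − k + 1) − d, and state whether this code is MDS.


Singleton RHS = n − k + 1 = 8, slack = 4, bound satisfied, not MDS.

Singleton bound: d ≤ n − k + 1.
Here n = 10, k = 3, so n − k + 1 = 8.
Given d = 4, check d ≤ 8: YES.
Slack = (n − k + 1) − d = 4.
The code is NOT MDS (slack = 4 > 0).
Description: the claimed parameters are [10, 3, 4]_4; such a code would be non-MDS.


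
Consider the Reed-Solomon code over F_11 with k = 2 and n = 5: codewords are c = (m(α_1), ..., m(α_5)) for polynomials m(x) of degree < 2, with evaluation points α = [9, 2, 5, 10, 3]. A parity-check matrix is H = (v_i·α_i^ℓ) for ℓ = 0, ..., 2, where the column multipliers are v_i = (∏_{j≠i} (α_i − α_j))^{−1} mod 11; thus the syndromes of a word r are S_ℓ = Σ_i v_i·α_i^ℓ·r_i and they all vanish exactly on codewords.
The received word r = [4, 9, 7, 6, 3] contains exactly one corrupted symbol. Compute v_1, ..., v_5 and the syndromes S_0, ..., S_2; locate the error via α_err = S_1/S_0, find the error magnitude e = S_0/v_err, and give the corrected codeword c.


S = (10, 9, 7), error at position 2, error magnitude e = 8, c = [4, 1, 7, 6, 3].

Step 1: column multipliers v_i = (∏_{j≠i}(α_i − α_j))^{−1} mod 11.
  i = 1 (α = 9): (9−2)(9−5)(9−10)(9−3) = 7·4·(−1)·6 = −168 ≡ 8, so v_1 = 8^{−1} = 7 (mod 11).
  i = 2 (α = 2): (2−9)(2−5)(2−10)(2−3) = (−7)·(−3)·(−8)·(−1) = 168 ≡ 3, so v_2 = 3^{−1} = 4 (mod 11).
  i = 3 (α = 5): (5−9)(5−2)(5−10)(5−3) = (−4)·3·(−5)·2 = 120 ≡ 10, so v_3 = 10^{−1} = 10 (mod 11).
  i = 4 (α = 10): (10−9)(10−2)(10−5)(10−3) = 1·8·5·7 = 280 ≡ 5, so v_4 = 5^{−1} = 9 (mod 11).
  i = 5 (α = 3): (3−9)(3−2)(3−5)(3−10) = (−6)·1·(−2)·(−7) = −84 ≡ 4, so v_5 = 4^{−1} = 3 (mod 11).
  v = [7, 4, 10, 9, 3].
Step 2: syndromes of r = [4, 9, 7, 6, 3] (all sums mod 11).
  S_0 = Σ v_i r_i = 7·4 + 4·9 + 10·7 + 9·6 + 3·3 = 197 ≡ 10.
  S_1 = Σ v_i α_i r_i = 7·9·4 + 4·2·9 + 10·5·7 + 9·10·6 + 3·3·3 = 1241 ≡ 9.
  α_i^2 mod 11 = [4, 4, 3, 1, 9].
  S_2 = Σ v_i α_i^2 r_i = 7·4·4 + 4·4·9 + 10·3·7 + 9·1·6 + 3·9·3 = 601 ≡ 7.
  S = (10, 9, 7) ≠ 0, so r is not a codeword (an error is present).
Step 3: locate the error. For a single error e at position i, S_ℓ = v_i·e·α_i^ℓ, so α_err = S_1/S_0.
  S_0^{−1} = 10^{−1} = 10 (mod 11), so α_err = 9·10 = 90 ≡ 2 = α_2. Error position i = 2.
  Consistency check: S_2/S_1 = 7·5 = 35 ≡ 2 = α_err ✓ (single-error assumption holds).
Step 4: error magnitude e = S_0/v_2 = S_0·∏_{j≠2}(α_2 − α_j) = 10·3 = 30 ≡ 8 (mod 11).
Step 5: correct position 2: c_2 = r_2 − e = 9 − 8 ≡ 1 (mod 11). Hence c = [4, 1, 7, 6, 3].
  Check: interpolating c through the α_i gives m(x) = 8 + 2·x (degree < 2) with m(α_i) = c_i for every i, so c is indeed a codeword.


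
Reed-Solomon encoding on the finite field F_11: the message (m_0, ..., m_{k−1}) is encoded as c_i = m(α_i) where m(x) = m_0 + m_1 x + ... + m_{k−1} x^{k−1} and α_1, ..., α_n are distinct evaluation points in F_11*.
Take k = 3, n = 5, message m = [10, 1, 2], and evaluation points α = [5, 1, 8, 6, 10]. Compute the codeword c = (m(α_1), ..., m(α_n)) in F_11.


c = [10, 2, 3, 0, 0]

Message polynomial: m(x) = 10 + 1·x + 2·x^2 (mod 11).
For each evaluation point α_i, compute m(α_i) mod 11:
  α_1 = 5: Horner steps 2 → 0 → 10, so m(5) = 10.
  α_2 = 1: Horner steps 2 → 3 → 2, so m(1) = 2.
  α_3 = 8: Horner steps 2 → 6 → 3, so m(8) = 3.
  α_4 = 6: Horner steps 2 → 2 → 0, so m(6) = 0.
  α_5 = 10: Horner steps 2 → 10 → 0, so m(10) = 0.
Codeword c = [10, 2, 3, 0, 0] ∈ F_11^5.


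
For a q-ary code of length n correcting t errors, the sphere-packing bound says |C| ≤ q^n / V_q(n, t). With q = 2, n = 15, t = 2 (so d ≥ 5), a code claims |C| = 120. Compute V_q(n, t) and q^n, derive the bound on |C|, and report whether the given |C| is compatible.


V_q(n, t) = 121, q^n = 32768, Hamming bound = 270, |C| = 120 ≤ bound (satisfied).

Step 1: Compute V_q(n, t) = Σ_{j=0}^2 C(n, j) (q−1)^j.
  j = 0: C(15,0)·(1)^0 = 1·1 = 1.
  j = 1: C(15,1)·(1)^1 = 15·1 = 15.
  j = 2: C(15,2)·(1)^2 = 105·1 = 105.
  V_q(n, t) = 1 + 15 + 105 = 121.
Step 2: q^n = 2^15 = 32768.
Step 3: Hamming bound ⌊q^n / V_q(n,t)⌋ = ⌊32768/121⌋ = 270.
Step 4: Compare |C| = 120 to 270: satisfied.
The claimed |C| lies below the Hamming bound.


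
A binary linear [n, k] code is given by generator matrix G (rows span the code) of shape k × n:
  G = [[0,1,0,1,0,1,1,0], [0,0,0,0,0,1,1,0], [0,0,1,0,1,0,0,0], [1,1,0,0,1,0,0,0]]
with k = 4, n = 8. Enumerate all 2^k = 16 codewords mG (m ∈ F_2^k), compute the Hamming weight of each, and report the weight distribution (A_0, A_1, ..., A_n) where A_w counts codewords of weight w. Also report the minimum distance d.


Weight distribution: A_0 = 1, A_2 = 3, A_3 = 4, A_4 = 3, A_5 = 4, A_6 = 1. Minimum distance d = 2.

Enumerate all 2^4 = 16 messages m ∈ F_2^4.
For each, compute codeword c = mG in F_2^8, then tally its weight.
  m = 0000 → c = 00000000, weight = 0.
  m = 1000 → c = 01010110, weight = 4.
  m = 0100 → c = 00000110, weight = 2.
  m = 1100 → c = 01010000, weight = 2.
  m = 0010 → c = 00101000, weight = 2.
  m = 1010 → c = 01111110, weight = 6.
  m = 0110 → c = 00101110, weight = 4.
  m = 1110 → c = 01111000, weight = 4.
  m = 0001 → c = 11001000, weight = 3.
  m = 1001 → c = 10011110, weight = 5.
  m = 0101 → c = 11001110, weight = 5.
  m = 1101 → c = 10011000, weight = 3.
  m = 0011 → c = 11100000, weight = 3.
  m = 1011 → c = 10110110, weight = 5.
  m = 0111 → c = 11100110, weight = 5.
  m = 1111 → c = 10110000, weight = 3.
Tally weights:
  weight 0: 1 codewords.
  weight 2: 3 codewords.
  weight 3: 4 codewords.
  weight 4: 3 codewords.
  weight 5: 4 codewords.
  weight 6: 1 codewords.
Minimum distance d = smallest w > 0 with A_w > 0 = 2.
Sanity: Σ A_w = 16 = 2^4 = 16 ✓.


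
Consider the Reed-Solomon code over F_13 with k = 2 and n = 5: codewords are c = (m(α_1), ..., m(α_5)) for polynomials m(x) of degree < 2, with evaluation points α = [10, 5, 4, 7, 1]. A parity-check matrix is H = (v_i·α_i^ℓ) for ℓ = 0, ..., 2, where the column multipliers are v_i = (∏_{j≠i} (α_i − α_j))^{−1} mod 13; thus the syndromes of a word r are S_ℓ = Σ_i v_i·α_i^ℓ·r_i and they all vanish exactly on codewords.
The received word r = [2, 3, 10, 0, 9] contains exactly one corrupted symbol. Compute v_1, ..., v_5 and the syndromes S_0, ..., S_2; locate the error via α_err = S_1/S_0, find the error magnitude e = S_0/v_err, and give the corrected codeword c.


S = (7, 2, 8), error at position 3, error magnitude e = 12, c = [2, 3, 11, 0, 9].

Step 1: column multipliers v_i = (∏_{j≠i}(α_i − α_j))^{−1} mod 13.
  i = 1 (α = 10): (10−5)(10−4)(10−7)(10−1) = 5·6·3·9 = 810 ≡ 4, so v_1 = 4^{−1} = 10 (mod 13).
  i = 2 (α = 5): (5−10)(5−4)(5−7)(5−1) = (−5)·1·(−2)·4 = 40 ≡ 1, so v_2 = 1^{−1} = 1 (mod 13).
  i = 3 (α = 4): (4−10)(4−5)(4−7)(4−1) = (−6)·(−1)·(−3)·3 = −54 ≡ 11, so v_3 = 11^{−1} = 6 (mod 13).
  i = 4 (α = 7): (7−10)(7−5)(7−4)(7−1) = (−3)·2·3·6 = −108 ≡ 9, so v_4 = 9^{−1} = 3 (mod 13).
  i = 5 (α = 1): (1−10)(1−5)(1−4)(1−7) = (−9)·(−4)·(−3)·(−6) = 648 ≡ 11, so v_5 = 11^{−1} = 6 (mod 13).
  v = [10, 1, 6, 3, 6].
Step 2: syndromes of r = [2, 3, 10, 0, 9] (all sums mod 13).
  S_0 = Σ v_i r_i = 10·2 + 1·3 + 6·10 + 3·0 + 6·9 = 137 ≡ 7.
  S_1 = Σ v_i α_i r_i = 10·10·2 + 1·5·3 + 6·4·10 + 3·7·0 + 6·1·9 = 509 ≡ 2.
  α_i^2 mod 13 = [9, 12, 3, 10, 1].
  S_2 = Σ v_i α_i^2 r_i = 10·9·2 + 1·12·3 + 6·3·10 + 3·10·0 + 6·1·9 = 450 ≡ 8.
  S = (7, 2, 8) ≠ 0, so r is not a codeword (an error is present).
Step 3: locate the error. For a single error e at position i, S_ℓ = v_i·e·α_i^ℓ, so α_err = S_1/S_0.
  S_0^{−1} = 7^{−1} = 2 (mod 13), so α_err = 2·2 = 4 ≡ 4 = α_3. Error position i = 3.
  Consistency check: S_2/S_1 = 8·7 = 56 ≡ 4 = α_err ✓ (single-error assumption holds).
Step 4: error magnitude e = S_0/v_3 = S_0·∏_{j≠3}(α_3 − α_j) = 7·11 = 77 ≡ 12 (mod 13).
Step 5: correct position 3: c_3 = r_3 − e = 10 − 12 ≡ 11 (mod 13). Hence c = [2, 3, 11, 0, 9].
  Check: interpolating c through the α_i gives m(x) = 4 + 5·x (degree < 2) with m(α_i) = c_i for every i, so c is indeed a codeword.


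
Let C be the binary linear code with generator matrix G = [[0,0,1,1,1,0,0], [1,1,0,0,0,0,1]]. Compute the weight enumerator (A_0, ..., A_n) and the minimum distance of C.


Weight distribution: A_0 = 1, A_3 = 2, A_6 = 1. Minimum distance d = 3.

Enumerate all 2^2 = 4 messages m ∈ F_2^2.
For each, compute codeword c = mG in F_2^7, then tally its weight.
  m = 00 → c = 0000000, weight = 0.
  m = 10 → c = 0011100, weight = 3.
  m = 01 → c = 1100001, weight = 3.
  m = 11 → c = 1111101, weight = 6.
Tally weights:
  weight 0: 1 codewords.
  weight 3: 2 codewords.
  weight 6: 1 codewords.
Minimum distance d = smallest w > 0 with A_w > 0 = 3.
Sanity: Σ A_w = 4 = 2^2 = 4 ✓.


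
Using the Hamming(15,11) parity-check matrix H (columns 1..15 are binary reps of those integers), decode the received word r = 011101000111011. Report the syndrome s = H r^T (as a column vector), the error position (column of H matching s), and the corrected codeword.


s = (1, 1, 1, 1)^T, error position = 15, corrected codeword c = 011101000111010

Compute s = H r^T mod 2 one row at a time:
  s_1 = 0 + 0 + 1 + 1 + 1 + 0 + 1 + 1 = 5 ≡ 1 (mod 2).
  s_2 = 1 + 0 + 1 + 0 + 1 + 0 + 1 + 1 = 5 ≡ 1 (mod 2).
  s_3 = 1 + 1 + 1 + 0 + 1 + 1 + 1 + 1 = 7 ≡ 1 (mod 2).
  s_4 = 0 + 1 + 0 + 0 + 0 + 1 + 0 + 1 = 3 ≡ 1 (mod 2).
s = (1, 1, 1, 1)^T — this equals column 15 of H (binary 1111), so error is at position 15.
Correct: flip bit 15 of r = 011101000111011 to get c = 011101000111010.


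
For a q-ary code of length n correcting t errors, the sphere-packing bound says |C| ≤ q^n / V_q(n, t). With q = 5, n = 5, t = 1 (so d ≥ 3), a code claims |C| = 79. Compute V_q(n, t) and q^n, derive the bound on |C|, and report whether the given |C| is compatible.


V_q(n, t) = 21, q^n = 3125, Hamming bound = 148, |C| = 79 ≤ bound (satisfied).

Step 1: Compute V_q(n, t) = Σ_{j=0}^1 C(n, j) (q−1)^j.
  j = 0: C(5,0)·(4)^0 = 1·1 = 1.
  j = 1: C(5,1)·(4)^1 = 5·4 = 20.
  V_q(n, t) = 1 + 20 = 21.
Step 2: q^n = 5^5 = 3125.
Step 3: Hamming bound ⌊q^n / V_q(n,t)⌋ = ⌊3125/21⌋ = 148.
Step 4: Compare |C| = 79 to 148: satisfied.
The claimed |C| lies below the Hamming bound.


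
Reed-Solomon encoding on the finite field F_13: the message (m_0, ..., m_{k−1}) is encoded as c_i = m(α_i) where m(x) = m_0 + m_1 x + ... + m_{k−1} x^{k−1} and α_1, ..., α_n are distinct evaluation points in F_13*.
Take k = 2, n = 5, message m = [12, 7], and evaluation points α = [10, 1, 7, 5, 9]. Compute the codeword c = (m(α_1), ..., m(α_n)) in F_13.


c = [4, 6, 9, 8, 10]

Message polynomial: m(x) = 12 + 7·x (mod 13).
For each evaluation point α_i, compute m(α_i) mod 13:
  α_1 = 10: Horner steps 7 → 4, so m(10) = 4.
  α_2 = 1: Horner steps 7 → 6, so m(1) = 6.
  α_3 = 7: Horner steps 7 → 9, so m(7) = 9.
  α_4 = 5: Horner steps 7 → 8, so m(5) = 8.
  α_5 = 9: Horner steps 7 → 10, so m(9) = 10.
Codeword c = [4, 6, 9, 8, 10] ∈ F_13^5.


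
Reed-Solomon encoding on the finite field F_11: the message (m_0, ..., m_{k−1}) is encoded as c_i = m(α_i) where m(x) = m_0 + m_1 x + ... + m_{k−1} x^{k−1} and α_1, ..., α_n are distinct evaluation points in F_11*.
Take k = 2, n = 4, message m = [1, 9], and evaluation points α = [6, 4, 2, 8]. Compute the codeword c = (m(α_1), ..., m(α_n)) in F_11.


c = [0, 4, 8, 7]

Message polynomial: m(x) = 1 + 9·x (mod 11).
For each evaluation point α_i, compute m(α_i) mod 11:
  α_1 = 6: Horner steps 9 → 0, so m(6) = 0.
  α_2 = 4: Horner steps 9 → 4, so m(4) = 4.
  α_3 = 2: Horner steps 9 → 8, so m(2) = 8.
  α_4 = 8: Horner steps 9 → 7, so m(8) = 7.
Codeword c = [0, 4, 8, 7] ∈ F_11^4.


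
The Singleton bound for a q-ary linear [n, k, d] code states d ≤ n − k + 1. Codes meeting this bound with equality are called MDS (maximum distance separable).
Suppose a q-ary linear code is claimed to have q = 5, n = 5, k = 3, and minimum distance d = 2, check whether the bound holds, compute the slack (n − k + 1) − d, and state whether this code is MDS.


Singleton RHS = n − k + 1 = 3, slack = 1, bound satisfied, not MDS.

Singleton bound: d ≤ n − k + 1.
Here n = 5, k = 3, so n − k + 1 = 3.
Given d = 2, check d ≤ 3: YES.
Slack = (n − k + 1) − d = 1.
The code is NOT MDS (slack = 1 > 0).
Description: the claimed parameters are [5, 3, 2]_5; such a code would be non-MDS.


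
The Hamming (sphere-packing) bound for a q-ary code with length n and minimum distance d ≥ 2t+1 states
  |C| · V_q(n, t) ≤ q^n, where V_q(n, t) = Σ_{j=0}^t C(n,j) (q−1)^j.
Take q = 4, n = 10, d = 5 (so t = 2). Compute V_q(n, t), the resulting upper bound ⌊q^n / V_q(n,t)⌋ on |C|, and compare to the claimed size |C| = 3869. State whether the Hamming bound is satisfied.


V_q(n, t) = 436, q^n = 1048576, Hamming bound = 2404, |C| = 3869 > bound (violated).

Step 1: Compute V_q(n, t) = Σ_{j=0}^2 C(n, j) (q−1)^j.
  j = 0: C(10,0)·(3)^0 = 1·1 = 1.
  j = 1: C(10,1)·(3)^1 = 10·3 = 30.
  j = 2: C(10,2)·(3)^2 = 45·9 = 405.
  V_q(n, t) = 1 + 30 + 405 = 436.
Step 2: q^n = 4^10 = 1048576.
Step 3: Hamming bound ⌊q^n / V_q(n,t)⌋ = ⌊1048576/436⌋ = 2404.
Step 4: Compare |C| = 3869 to 2404: violated.
The claimed |C| lies above the Hamming bound, so no 4-ary code of length 10 with d ≥ 5 can have 3869 codewords.


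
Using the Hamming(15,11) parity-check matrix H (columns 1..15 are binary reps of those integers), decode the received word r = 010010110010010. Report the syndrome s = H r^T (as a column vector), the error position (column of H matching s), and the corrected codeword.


s = (1, 1, 0, 1)^T, error position = 13, corrected codeword c = 010010110010110

Compute s = H r^T mod 2 one row at a time:
  s_1 = 1 + 0 + 0 + 1 + 0 + 0 + 1 + 0 = 3 ≡ 1 (mod 2).
  s_2 = 0 + 1 + 0 + 1 + 0 + 0 + 1 + 0 = 3 ≡ 1 (mod 2).
  s_3 = 1 + 0 + 0 + 1 + 0 + 1 + 1 + 0 = 4 ≡ 0 (mod 2).
  s_4 = 0 + 0 + 1 + 1 + 0 + 1 + 0 + 0 = 3 ≡ 1 (mod 2).
s = (1, 1, 0, 1)^T — this equals column 13 of H (binary 1101), so error is at position 13.
Correct: flip bit 13 of r = 010010110010010 to get c = 010010110010110.


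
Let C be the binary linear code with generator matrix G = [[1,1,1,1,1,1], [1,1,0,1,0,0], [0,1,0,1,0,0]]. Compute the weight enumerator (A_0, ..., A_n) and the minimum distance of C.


Weight distribution: A_0 = 1, A_1 = 1, A_2 = 1, A_3 = 2, A_4 = 1, A_5 = 1, A_6 = 1. Minimum distance d = 1.

Enumerate all 2^3 = 8 messages m ∈ F_2^3.
For each, compute codeword c = mG in F_2^6, then tally its weight.
  m = 000 → c = 000000, weight = 0.
  m = 100 → c = 111111, weight = 6.
  m = 010 → c = 110100, weight = 3.
  m = 110 → c = 001011, weight = 3.
  m = 001 → c = 010100, weight = 2.
  m = 101 → c = 101011, weight = 4.
  m = 011 → c = 100000, weight = 1.
  m = 111 → c = 011111, weight = 5.
Tally weights:
  weight 0: 1 codewords.
  weight 1: 1 codewords.
  weight 2: 1 codewords.
  weight 3: 2 codewords.
  weight 4: 1 codewords.
  weight 5: 1 codewords.
  weight 6: 1 codewords.
Minimum distance d = smallest w > 0 with A_w > 0 = 1.
Sanity: Σ A_w = 8 = 2^3 = 8 ✓.


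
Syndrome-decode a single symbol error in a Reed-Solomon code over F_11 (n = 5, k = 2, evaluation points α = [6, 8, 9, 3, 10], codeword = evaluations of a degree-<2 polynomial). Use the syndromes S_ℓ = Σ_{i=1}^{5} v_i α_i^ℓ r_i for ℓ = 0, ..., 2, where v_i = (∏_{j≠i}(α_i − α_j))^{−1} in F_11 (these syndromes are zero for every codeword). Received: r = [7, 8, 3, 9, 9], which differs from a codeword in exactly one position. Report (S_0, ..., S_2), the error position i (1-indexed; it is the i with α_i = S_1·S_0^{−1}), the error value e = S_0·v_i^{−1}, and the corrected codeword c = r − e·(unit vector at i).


S = (3, 9, 5), error at position 4, error magnitude e = 9, c = [7, 8, 3, 0, 9].

Step 1: column multipliers v_i = (∏_{j≠i}(α_i − α_j))^{−1} mod 11.
  i = 1 (α = 6): (6−8)(6−9)(6−3)(6−10) = (−2)·(−3)·3·(−4) = −72 ≡ 5, so v_1 = 5^{−1} = 9 (mod 11).
  i = 2 (α = 8): (8−6)(8−9)(8−3)(8−10) = 2·(−1)·5·(−2) = 20 ≡ 9, so v_2 = 9^{−1} = 5 (mod 11).
  i = 3 (α = 9): (9−6)(9−8)(9−3)(9−10) = 3·1·6·(−1) = −18 ≡ 4, so v_3 = 4^{−1} = 3 (mod 11).
  i = 4 (α = 3): (3−6)(3−8)(3−9)(3−10) = (−3)·(−5)·(−6)·(−7) = 630 ≡ 3, so v_4 = 3^{−1} = 4 (mod 11).
  i = 5 (α = 10): (10−6)(10−8)(10−9)(10−3) = 4·2·1·7 = 56 ≡ 1, so v_5 = 1^{−1} = 1 (mod 11).
  v = [9, 5, 3, 4, 1].
Step 2: syndromes of r = [7, 8, 3, 9, 9] (all sums mod 11).
  S_0 = Σ v_i r_i = 9·7 + 5·8 + 3·3 + 4·9 + 1·9 = 157 ≡ 3.
  S_1 = Σ v_i α_i r_i = 9·6·7 + 5·8·8 + 3·9·3 + 4·3·9 + 1·10·9 = 977 ≡ 9.
  α_i^2 mod 11 = [3, 9, 4, 9, 1].
  S_2 = Σ v_i α_i^2 r_i = 9·3·7 + 5·9·8 + 3·4·3 + 4·9·9 + 1·1·9 = 918 ≡ 5.
  S = (3, 9, 5) ≠ 0, so r is not a codeword (an error is present).
Step 3: locate the error. For a single error e at position i, S_ℓ = v_i·e·α_i^ℓ, so α_err = S_1/S_0.
  S_0^{−1} = 3^{−1} = 4 (mod 11), so α_err = 9·4 = 36 ≡ 3 = α_4. Error position i = 4.
  Consistency check: S_2/S_1 = 5·5 = 25 ≡ 3 = α_err ✓ (single-error assumption holds).
Step 4: error magnitude e = S_0/v_4 = S_0·∏_{j≠4}(α_4 − α_j) = 3·3 = 9 ≡ 9 (mod 11).
Step 5: correct position 4: c_4 = r_4 − e = 9 − 9 ≡ 0 (mod 11). Hence c = [7, 8, 3, 0, 9].
  Check: interpolating c through the α_i gives m(x) = 4 + 6·x (degree < 2) with m(α_i) = c_i for every i, so c is indeed a codeword.


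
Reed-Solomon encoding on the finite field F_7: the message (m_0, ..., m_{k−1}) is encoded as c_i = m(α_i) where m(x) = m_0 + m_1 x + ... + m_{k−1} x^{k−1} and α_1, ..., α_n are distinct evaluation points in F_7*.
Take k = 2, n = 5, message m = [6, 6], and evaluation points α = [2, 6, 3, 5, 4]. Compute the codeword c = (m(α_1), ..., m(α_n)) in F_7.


c = [4, 0, 3, 1, 2]

Message polynomial: m(x) = 6 + 6·x (mod 7).
For each evaluation point α_i, compute m(α_i) mod 7:
  α_1 = 2: Horner steps 6 → 4, so m(2) = 4.
  α_2 = 6: Horner steps 6 → 0, so m(6) = 0.
  α_3 = 3: Horner steps 6 → 3, so m(3) = 3.
  α_4 = 5: Horner steps 6 → 1, so m(5) = 1.
  α_5 = 4: Horner steps 6 → 2, so m(4) = 2.
Codeword c = [4, 0, 3, 1, 2] ∈ F_7^5.


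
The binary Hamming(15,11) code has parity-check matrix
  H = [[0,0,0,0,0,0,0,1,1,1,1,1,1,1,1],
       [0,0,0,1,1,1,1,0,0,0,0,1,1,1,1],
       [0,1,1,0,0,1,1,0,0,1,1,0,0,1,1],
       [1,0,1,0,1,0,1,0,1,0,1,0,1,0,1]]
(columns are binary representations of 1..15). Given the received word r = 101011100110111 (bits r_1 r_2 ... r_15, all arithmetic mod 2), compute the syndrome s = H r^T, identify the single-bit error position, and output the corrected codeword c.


s = (1, 0, 1, 1)^T, error position = 11, corrected codeword c = 101011100100111

Compute s = H r^T mod 2 one row at a time:
  s_1 = 0 + 0 + 1 + 1 + 0 + 1 + 1 + 1 = 5 ≡ 1 (mod 2).
  s_2 = 0 + 1 + 1 + 1 + 0 + 1 + 1 + 1 = 6 ≡ 0 (mod 2).
  s_3 = 0 + 1 + 1 + 1 + 1 + 1 + 1 + 1 = 7 ≡ 1 (mod 2).
  s_4 = 1 + 1 + 1 + 1 + 0 + 1 + 1 + 1 = 7 ≡ 1 (mod 2).
s = (1, 0, 1, 1)^T — this equals column 11 of H (binary 1011), so error is at position 11.
Correct: flip bit 11 of r = 101011100110111 to get c = 101011100100111.


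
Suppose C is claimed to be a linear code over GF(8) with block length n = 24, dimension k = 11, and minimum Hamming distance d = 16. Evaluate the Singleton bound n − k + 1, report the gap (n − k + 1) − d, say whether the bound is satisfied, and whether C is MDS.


Singleton RHS = n − k + 1 = 14, slack = -2, bound violated (no such code; not MDS).

Singleton bound: d ≤ n − k + 1.
Here n = 24, k = 11, so n − k + 1 = 14.
Given d = 16, check d ≤ 14: NO.
Slack = (n − k + 1) − d = -2.
The slack is negative: d = 16 exceeds n − k + 1 = 14 by 2, so the Singleton bound is violated and no linear [24, 11, 16]_8 code can exist. In particular it is not MDS (MDS requires d = n − k + 1 exactly).
Description: the claimed parameters are [24, 11, 16]_8; such a code would be impossible (violates the Singleton bound).


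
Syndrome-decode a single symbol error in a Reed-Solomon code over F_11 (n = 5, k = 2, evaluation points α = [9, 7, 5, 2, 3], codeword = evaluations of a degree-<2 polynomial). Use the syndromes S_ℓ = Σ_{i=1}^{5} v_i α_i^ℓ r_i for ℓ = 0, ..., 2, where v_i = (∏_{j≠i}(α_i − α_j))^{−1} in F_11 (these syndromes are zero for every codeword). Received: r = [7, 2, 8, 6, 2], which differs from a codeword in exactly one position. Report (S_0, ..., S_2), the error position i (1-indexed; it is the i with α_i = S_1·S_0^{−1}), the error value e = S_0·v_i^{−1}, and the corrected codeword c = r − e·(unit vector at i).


S = (3, 9, 5), error at position 5, error magnitude e = 10, c = [7, 2, 8, 6, 3].

Step 1: column multipliers v_i = (∏_{j≠i}(α_i − α_j))^{−1} mod 11.
  i = 1 (α = 9): (9−7)(9−5)(9−2)(9−3) = 2·4·7·6 = 336 ≡ 6, so v_1 = 6^{−1} = 2 (mod 11).
  i = 2 (α = 7): (7−9)(7−5)(7−2)(7−3) = (−2)·2·5·4 = −80 ≡ 8, so v_2 = 8^{−1} = 7 (mod 11).
  i = 3 (α = 5): (5−9)(5−7)(5−2)(5−3) = (−4)·(−2)·3·2 = 48 ≡ 4, so v_3 = 4^{−1} = 3 (mod 11).
  i = 4 (α = 2): (2−9)(2−7)(2−5)(2−3) = (−7)·(−5)·(−3)·(−1) = 105 ≡ 6, so v_4 = 6^{−1} = 2 (mod 11).
  i = 5 (α = 3): (3−9)(3−7)(3−5)(3−2) = (−6)·(−4)·(−2)·1 = −48 ≡ 7, so v_5 = 7^{−1} = 8 (mod 11).
  v = [2, 7, 3, 2, 8].
Step 2: syndromes of r = [7, 2, 8, 6, 2] (all sums mod 11).
  S_0 = Σ v_i r_i = 2·7 + 7·2 + 3·8 + 2·6 + 8·2 = 80 ≡ 3.
  S_1 = Σ v_i α_i r_i = 2·9·7 + 7·7·2 + 3·5·8 + 2·2·6 + 8·3·2 = 416 ≡ 9.
  α_i^2 mod 11 = [4, 5, 3, 4, 9].
  S_2 = Σ v_i α_i^2 r_i = 2·4·7 + 7·5·2 + 3·3·8 + 2·4·6 + 8·9·2 = 390 ≡ 5.
  S = (3, 9, 5) ≠ 0, so r is not a codeword (an error is present).
Step 3: locate the error. For a single error e at position i, S_ℓ = v_i·e·α_i^ℓ, so α_err = S_1/S_0.
  S_0^{−1} = 3^{−1} = 4 (mod 11), so α_err = 9·4 = 36 ≡ 3 = α_5. Error position i = 5.
  Consistency check: S_2/S_1 = 5·5 = 25 ≡ 3 = α_err ✓ (single-error assumption holds).
Step 4: error magnitude e = S_0/v_5 = S_0·∏_{j≠5}(α_5 − α_j) = 3·7 = 21 ≡ 10 (mod 11).
Step 5: correct position 5: c_5 = r_5 − e = 2 − 10 ≡ 3 (mod 11). Hence c = [7, 2, 8, 6, 3].
  Check: interpolating c through the α_i gives m(x) = 1 + 8·x (degree < 2) with m(α_i) = c_i for every i, so c is indeed a codeword.


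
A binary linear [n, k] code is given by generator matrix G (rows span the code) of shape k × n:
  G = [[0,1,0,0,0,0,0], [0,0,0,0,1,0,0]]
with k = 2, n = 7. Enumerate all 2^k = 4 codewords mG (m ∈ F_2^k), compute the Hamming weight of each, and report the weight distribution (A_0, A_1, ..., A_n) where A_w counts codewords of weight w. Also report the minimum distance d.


Weight distribution: A_0 = 1, A_1 = 2, A_2 = 1. Minimum distance d = 1.

Enumerate all 2^2 = 4 messages m ∈ F_2^2.
For each, compute codeword c = mG in F_2^7, then tally its weight.
  m = 00 → c = 0000000, weight = 0.
  m = 10 → c = 0100000, weight = 1.
  m = 01 → c = 0000100, weight = 1.
  m = 11 → c = 0100100, weight = 2.
Tally weights:
  weight 0: 1 codewords.
  weight 1: 2 codewords.
  weight 2: 1 codewords.
Minimum distance d = smallest w > 0 with A_w > 0 = 1.
Sanity: Σ A_w = 4 = 2^2 = 4 ✓.


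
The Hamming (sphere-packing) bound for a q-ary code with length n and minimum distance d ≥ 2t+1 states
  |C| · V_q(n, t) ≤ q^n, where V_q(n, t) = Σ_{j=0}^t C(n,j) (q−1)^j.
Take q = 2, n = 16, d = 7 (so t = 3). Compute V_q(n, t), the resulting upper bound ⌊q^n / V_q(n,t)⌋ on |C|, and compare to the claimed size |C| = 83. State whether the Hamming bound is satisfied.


V_q(n, t) = 697, q^n = 65536, Hamming bound = 94, |C| = 83 ≤ bound (satisfied).

Step 1: Compute V_q(n, t) = Σ_{j=0}^3 C(n, j) (q−1)^j.
  j = 0: C(16,0)·(1)^0 = 1·1 = 1.
  j = 1: C(16,1)·(1)^1 = 16·1 = 16.
  j = 2: C(16,2)·(1)^2 = 120·1 = 120.
  j = 3: C(16,3)·(1)^3 = 560·1 = 560.
  V_q(n, t) = 1 + 16 + 120 + 560 = 697.
Step 2: q^n = 2^16 = 65536.
Step 3: Hamming bound ⌊q^n / V_q(n,t)⌋ = ⌊65536/697⌋ = 94.
Step 4: Compare |C| = 83 to 94: satisfied.
The claimed |C| lies below the Hamming bound.


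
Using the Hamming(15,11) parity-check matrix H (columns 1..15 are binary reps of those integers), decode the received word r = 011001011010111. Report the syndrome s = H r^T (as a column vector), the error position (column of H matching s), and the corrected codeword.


s = (0, 0, 0, 1)^T, error position = 1, corrected codeword c = 111001011010111

Compute s = H r^T mod 2 one row at a time:
  s_1 = 1 + 1 + 0 + 1 + 0 + 1 + 1 + 1 = 6 ≡ 0 (mod 2).
  s_2 = 0 + 0 + 1 + 0 + 0 + 1 + 1 + 1 = 4 ≡ 0 (mod 2).
  s_3 = 1 + 1 + 1 + 0 + 0 + 1 + 1 + 1 = 6 ≡ 0 (mod 2).
  s_4 = 0 + 1 + 0 + 0 + 1 + 1 + 1 + 1 = 5 ≡ 1 (mod 2).
s = (0, 0, 0, 1)^T — this equals column 1 of H (binary 0001), so error is at position 1.
Correct: flip bit 1 of r = 011001011010111 to get c = 111001011010111.


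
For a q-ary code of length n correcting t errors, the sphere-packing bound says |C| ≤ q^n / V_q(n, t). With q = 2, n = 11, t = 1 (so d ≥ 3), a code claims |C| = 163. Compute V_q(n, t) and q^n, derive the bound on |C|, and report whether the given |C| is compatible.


V_q(n, t) = 12, q^n = 2048, Hamming bound = 170, |C| = 163 ≤ bound (satisfied).

Step 1: Compute V_q(n, t) = Σ_{j=0}^1 C(n, j) (q−1)^j.
  j = 0: C(11,0)·(1)^0 = 1·1 = 1.
  j = 1: C(11,1)·(1)^1 = 11·1 = 11.
  V_q(n, t) = 1 + 11 = 12.
Step 2: q^n = 2^11 = 2048.
Step 3: Hamming bound ⌊q^n / V_q(n,t)⌋ = ⌊2048/12⌋ = 170.
Step 4: Compare |C| = 163 to 170: satisfied.
The claimed |C| lies below the Hamming bound.


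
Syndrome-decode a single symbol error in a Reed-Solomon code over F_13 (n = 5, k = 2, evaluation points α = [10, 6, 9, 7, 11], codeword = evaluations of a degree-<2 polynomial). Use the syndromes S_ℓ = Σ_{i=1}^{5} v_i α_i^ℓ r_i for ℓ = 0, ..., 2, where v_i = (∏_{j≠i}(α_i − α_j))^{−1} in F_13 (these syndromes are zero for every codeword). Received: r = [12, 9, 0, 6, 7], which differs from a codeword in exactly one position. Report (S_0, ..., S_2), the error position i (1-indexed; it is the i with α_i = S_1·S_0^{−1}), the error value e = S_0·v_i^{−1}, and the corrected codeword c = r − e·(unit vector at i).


S = (2, 7, 5), error at position 1, error magnitude e = 2, c = [10, 9, 0, 6, 7].

Step 1: column multipliers v_i = (∏_{j≠i}(α_i − α_j))^{−1} mod 13.
  i = 1 (α = 10): (10−6)(10−9)(10−7)(10−11) = 4·1·3·(−1) = −12 ≡ 1, so v_1 = 1^{−1} = 1 (mod 13).
  i = 2 (α = 6): (6−10)(6−9)(6−7)(6−11) = (−4)·(−3)·(−1)·(−5) = 60 ≡ 8, so v_2 = 8^{−1} = 5 (mod 13).
  i = 3 (α = 9): (9−10)(9−6)(9−7)(9−11) = (−1)·3·2·(−2) = 12 ≡ 12, so v_3 = 12^{−1} = 12 (mod 13).
  i = 4 (α = 7): (7−10)(7−6)(7−9)(7−11) = (−3)·1·(−2)·(−4) = −24 ≡ 2, so v_4 = 2^{−1} = 7 (mod 13).
  i = 5 (α = 11): (11−10)(11−6)(11−9)(11−7) = 1·5·2·4 = 40 ≡ 1, so v_5 = 1^{−1} = 1 (mod 13).
  v = [1, 5, 12, 7, 1].
Step 2: syndromes of r = [12, 9, 0, 6, 7] (all sums mod 13).
  S_0 = Σ v_i r_i = 1·12 + 5·9 + 12·0 + 7·6 + 1·7 = 106 ≡ 2.
  S_1 = Σ v_i α_i r_i = 1·10·12 + 5·6·9 + 12·9·0 + 7·7·6 + 1·11·7 = 761 ≡ 7.
  α_i^2 mod 13 = [9, 10, 3, 10, 4].
  S_2 = Σ v_i α_i^2 r_i = 1·9·12 + 5·10·9 + 12·3·0 + 7·10·6 + 1·4·7 = 1006 ≡ 5.
  S = (2, 7, 5) ≠ 0, so r is not a codeword (an error is present).
Step 3: locate the error. For a single error e at position i, S_ℓ = v_i·e·α_i^ℓ, so α_err = S_1/S_0.
  S_0^{−1} = 2^{−1} = 7 (mod 13), so α_err = 7·7 = 49 ≡ 10 = α_1. Error position i = 1.
  Consistency check: S_2/S_1 = 5·2 = 10 ≡ 10 = α_err ✓ (single-error assumption holds).
Step 4: error magnitude e = S_0/v_1 = S_0·∏_{j≠1}(α_1 − α_j) = 2·1 = 2 ≡ 2 (mod 13).
Step 5: correct position 1: c_1 = r_1 − e = 12 − 2 ≡ 10 (mod 13). Hence c = [10, 9, 0, 6, 7].
  Check: interpolating c through the α_i gives m(x) = 1 + 10·x (degree < 2) with m(α_i) = c_i for every i, so c is indeed a codeword.
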